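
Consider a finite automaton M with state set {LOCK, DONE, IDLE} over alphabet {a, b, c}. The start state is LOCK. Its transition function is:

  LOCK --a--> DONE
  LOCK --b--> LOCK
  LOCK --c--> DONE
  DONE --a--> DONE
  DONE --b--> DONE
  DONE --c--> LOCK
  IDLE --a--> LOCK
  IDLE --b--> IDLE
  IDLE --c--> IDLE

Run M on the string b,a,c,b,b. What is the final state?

Trace: LOCK -b-> LOCK -a-> DONE -c-> LOCK -b-> LOCK -b-> LOCK

LOCK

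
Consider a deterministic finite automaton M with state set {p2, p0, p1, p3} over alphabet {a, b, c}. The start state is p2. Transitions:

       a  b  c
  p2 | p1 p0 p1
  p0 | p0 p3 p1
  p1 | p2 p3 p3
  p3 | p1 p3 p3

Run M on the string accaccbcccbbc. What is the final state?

p3

Trace: p2 -a-> p1 -c-> p3 -c-> p3 -a-> p1 -c-> p3 -c-> p3 -b-> p3 -c-> p3 -c-> p3 -c-> p3 -b-> p3 -b-> p3 -c-> p3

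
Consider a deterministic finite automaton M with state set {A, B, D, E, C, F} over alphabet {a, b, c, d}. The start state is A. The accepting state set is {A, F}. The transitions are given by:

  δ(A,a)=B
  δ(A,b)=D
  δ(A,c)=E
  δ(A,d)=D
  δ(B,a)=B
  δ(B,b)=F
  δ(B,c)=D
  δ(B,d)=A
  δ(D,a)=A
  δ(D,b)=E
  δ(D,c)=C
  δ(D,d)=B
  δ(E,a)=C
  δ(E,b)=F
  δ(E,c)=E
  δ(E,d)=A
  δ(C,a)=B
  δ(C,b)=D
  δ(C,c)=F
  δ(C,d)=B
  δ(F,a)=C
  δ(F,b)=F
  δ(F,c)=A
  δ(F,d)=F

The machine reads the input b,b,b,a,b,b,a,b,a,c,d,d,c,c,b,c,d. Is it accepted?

Trace: A -b-> D -b-> E -b-> F -a-> C -b-> D -b-> E -a-> C -b-> D -a-> A -c-> E -d-> A -d-> D -c-> C -c-> F -b-> F -c-> A -d-> D
End state D is not accepting.

No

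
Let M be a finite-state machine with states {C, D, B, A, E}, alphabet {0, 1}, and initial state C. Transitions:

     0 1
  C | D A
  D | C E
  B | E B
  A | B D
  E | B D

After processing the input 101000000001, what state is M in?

C → A → B → B → E → B → E → B → E → B → E → B → B

B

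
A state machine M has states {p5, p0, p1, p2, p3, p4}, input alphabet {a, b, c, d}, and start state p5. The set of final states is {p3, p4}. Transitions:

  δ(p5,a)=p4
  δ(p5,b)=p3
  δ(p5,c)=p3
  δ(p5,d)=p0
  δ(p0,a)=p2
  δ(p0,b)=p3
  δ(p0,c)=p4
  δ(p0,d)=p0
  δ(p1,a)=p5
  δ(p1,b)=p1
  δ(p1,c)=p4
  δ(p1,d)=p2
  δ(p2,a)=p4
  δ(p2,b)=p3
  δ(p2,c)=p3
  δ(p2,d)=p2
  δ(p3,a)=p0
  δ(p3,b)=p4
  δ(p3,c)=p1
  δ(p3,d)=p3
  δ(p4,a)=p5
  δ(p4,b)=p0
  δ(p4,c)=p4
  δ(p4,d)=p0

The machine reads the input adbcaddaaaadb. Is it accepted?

p5 → p4 → p0 → p3 → p1 → p5 → p0 → p0 → p2 → p4 → p5 → p4 → p0 → p3
End state p3 is accepting.

Yes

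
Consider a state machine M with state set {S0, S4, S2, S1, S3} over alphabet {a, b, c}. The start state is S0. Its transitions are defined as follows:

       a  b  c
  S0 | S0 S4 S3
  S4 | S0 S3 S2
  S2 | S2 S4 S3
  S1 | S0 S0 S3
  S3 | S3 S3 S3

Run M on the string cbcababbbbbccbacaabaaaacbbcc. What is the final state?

start at S0
read 'c': S0 → S3
read 'b': S3 → S3
read 'c': S3 → S3
read 'a': S3 → S3
read 'b': S3 → S3
read 'a': S3 → S3
read 'b': S3 → S3
read 'b': S3 → S3
read 'b': S3 → S3
read 'b': S3 → S3
read 'b': S3 → S3
read 'c': S3 → S3
read 'c': S3 → S3
read 'b': S3 → S3
read 'a': S3 → S3
read 'c': S3 → S3
read 'a': S3 → S3
read 'a': S3 → S3
read 'b': S3 → S3
read 'a': S3 → S3
read 'a': S3 → S3
read 'a': S3 → S3
read 'a': S3 → S3
read 'c': S3 → S3
read 'b': S3 → S3
read 'b': S3 → S3
read 'c': S3 → S3
read 'c': S3 → S3

S3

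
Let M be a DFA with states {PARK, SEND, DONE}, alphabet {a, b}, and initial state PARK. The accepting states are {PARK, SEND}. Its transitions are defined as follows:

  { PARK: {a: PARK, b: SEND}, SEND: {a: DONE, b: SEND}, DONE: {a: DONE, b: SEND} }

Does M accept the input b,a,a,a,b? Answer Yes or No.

start at PARK
read 'b': PARK → SEND
read 'a': SEND → DONE
read 'a': DONE → DONE
read 'a': DONE → DONE
read 'b': DONE → SEND
End state SEND is accepting.

Yes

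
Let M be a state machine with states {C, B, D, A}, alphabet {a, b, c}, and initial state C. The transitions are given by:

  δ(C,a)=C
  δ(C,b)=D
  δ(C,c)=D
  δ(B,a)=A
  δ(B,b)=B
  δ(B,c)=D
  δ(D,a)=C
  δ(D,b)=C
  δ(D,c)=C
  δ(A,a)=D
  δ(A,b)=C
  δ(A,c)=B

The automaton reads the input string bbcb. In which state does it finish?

Trace: C -b-> D -b-> C -c-> D -b-> C

C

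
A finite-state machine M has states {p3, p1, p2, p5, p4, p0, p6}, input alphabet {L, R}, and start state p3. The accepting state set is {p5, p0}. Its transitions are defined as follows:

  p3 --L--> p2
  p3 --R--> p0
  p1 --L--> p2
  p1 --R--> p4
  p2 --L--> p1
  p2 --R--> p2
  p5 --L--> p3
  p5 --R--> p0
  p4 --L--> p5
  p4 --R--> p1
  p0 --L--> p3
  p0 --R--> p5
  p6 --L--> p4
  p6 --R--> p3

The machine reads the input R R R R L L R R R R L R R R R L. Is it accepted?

No

p3 → p0 → p5 → p0 → p5 → p3 → p2 → p2 → p2 → p2 → p2 → p1 → p4 → p1 → p4 → p1 → p2
End state p2 is not accepting.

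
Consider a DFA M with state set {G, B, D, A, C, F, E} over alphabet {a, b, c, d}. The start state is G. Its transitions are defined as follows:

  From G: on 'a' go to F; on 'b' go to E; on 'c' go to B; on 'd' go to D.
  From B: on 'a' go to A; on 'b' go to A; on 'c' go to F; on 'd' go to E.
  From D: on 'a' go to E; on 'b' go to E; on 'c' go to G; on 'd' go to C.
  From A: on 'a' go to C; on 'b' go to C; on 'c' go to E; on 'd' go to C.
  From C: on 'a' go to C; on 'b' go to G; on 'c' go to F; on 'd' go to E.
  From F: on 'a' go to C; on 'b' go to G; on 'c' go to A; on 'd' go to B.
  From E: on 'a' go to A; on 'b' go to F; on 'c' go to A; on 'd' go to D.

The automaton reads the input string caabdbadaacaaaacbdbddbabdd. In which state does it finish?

start at G
read 'c': G → B
read 'a': B → A
read 'a': A → C
read 'b': C → G
read 'd': G → D
read 'b': D → E
read 'a': E → A
read 'd': A → C
read 'a': C → C
read 'a': C → C
read 'c': C → F
read 'a': F → C
read 'a': C → C
read 'a': C → C
read 'a': C → C
read 'c': C → F
read 'b': F → G
read 'd': G → D
read 'b': D → E
read 'd': E → D
read 'd': D → C
read 'b': C → G
read 'a': G → F
read 'b': F → G
read 'd': G → D
read 'd': D → C

C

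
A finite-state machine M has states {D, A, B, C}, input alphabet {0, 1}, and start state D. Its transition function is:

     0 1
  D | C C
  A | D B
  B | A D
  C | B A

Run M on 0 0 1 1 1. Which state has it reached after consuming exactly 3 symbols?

D

D → C → B → D
After 3 symbols: D.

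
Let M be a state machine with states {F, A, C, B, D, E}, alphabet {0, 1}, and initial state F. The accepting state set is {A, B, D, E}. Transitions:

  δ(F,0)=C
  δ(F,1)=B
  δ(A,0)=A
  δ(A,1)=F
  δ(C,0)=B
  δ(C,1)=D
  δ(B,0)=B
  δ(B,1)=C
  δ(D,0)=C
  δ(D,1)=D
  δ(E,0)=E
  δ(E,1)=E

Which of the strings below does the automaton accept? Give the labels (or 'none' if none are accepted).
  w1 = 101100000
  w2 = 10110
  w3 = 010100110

w1

w1: Trace: F -1-> B -0-> B -1-> C -1-> D -0-> C -0-> B -0-> B -0-> B -0-> B  → end B, accepted
w2: Trace: F -1-> B -0-> B -1-> C -1-> D -0-> C  → end C, rejected
w3: Trace: F -0-> C -1-> D -0-> C -1-> D -0-> C -0-> B -1-> C -1-> D -0-> C  → end C, rejected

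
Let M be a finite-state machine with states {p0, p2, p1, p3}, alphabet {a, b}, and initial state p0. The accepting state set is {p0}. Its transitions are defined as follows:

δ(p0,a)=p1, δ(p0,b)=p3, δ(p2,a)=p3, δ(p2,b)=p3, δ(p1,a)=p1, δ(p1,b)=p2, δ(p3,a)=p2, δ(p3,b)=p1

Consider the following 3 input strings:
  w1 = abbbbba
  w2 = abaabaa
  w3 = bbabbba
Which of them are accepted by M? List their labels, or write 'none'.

none

w1: Trace: p0 -a-> p1 -b-> p2 -b-> p3 -b-> p1 -b-> p2 -b-> p3 -a-> p2  → end p2, rejected
w2: Trace: p0 -a-> p1 -b-> p2 -a-> p3 -a-> p2 -b-> p3 -a-> p2 -a-> p3  → end p3, rejected
w3: Trace: p0 -b-> p3 -b-> p1 -a-> p1 -b-> p2 -b-> p3 -b-> p1 -a-> p1  → end p1, rejected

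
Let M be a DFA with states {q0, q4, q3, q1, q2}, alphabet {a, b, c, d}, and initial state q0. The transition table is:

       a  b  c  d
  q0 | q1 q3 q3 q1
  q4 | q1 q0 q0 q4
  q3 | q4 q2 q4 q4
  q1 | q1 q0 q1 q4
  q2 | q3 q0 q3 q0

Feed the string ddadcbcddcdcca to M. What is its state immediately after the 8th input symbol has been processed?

start at q0
read 'd': q0 → q1
read 'd': q1 → q4
read 'a': q4 → q1
read 'd': q1 → q4
read 'c': q4 → q0
read 'b': q0 → q3
read 'c': q3 → q4
read 'd': q4 → q4
After 8 symbols: q4.

q4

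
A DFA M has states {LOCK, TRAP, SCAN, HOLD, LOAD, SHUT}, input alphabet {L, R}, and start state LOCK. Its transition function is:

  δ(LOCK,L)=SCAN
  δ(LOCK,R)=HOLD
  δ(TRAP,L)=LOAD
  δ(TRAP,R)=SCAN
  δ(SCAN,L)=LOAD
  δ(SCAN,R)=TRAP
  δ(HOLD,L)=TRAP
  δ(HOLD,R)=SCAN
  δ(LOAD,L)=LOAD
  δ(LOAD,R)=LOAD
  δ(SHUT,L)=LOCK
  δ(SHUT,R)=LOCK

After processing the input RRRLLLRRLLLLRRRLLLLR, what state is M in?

LOAD

start at LOCK
read 'R': LOCK → HOLD
read 'R': HOLD → SCAN
read 'R': SCAN → TRAP
read 'L': TRAP → LOAD
read 'L': LOAD → LOAD
read 'L': LOAD → LOAD
read 'R': LOAD → LOAD
read 'R': LOAD → LOAD
read 'L': LOAD → LOAD
read 'L': LOAD → LOAD
read 'L': LOAD → LOAD
read 'L': LOAD → LOAD
read 'R': LOAD → LOAD
read 'R': LOAD → LOAD
read 'R': LOAD → LOAD
read 'L': LOAD → LOAD
read 'L': LOAD → LOAD
read 'L': LOAD → LOAD
read 'L': LOAD → LOAD
read 'R': LOAD → LOAD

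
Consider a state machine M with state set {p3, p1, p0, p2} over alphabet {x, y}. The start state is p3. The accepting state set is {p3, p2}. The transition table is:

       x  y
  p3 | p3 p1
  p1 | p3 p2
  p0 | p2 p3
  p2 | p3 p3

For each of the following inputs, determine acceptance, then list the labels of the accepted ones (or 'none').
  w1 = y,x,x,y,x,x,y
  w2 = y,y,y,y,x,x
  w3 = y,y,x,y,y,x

w1:
  start at p3
  read 'y': p3 → p1
  read 'x': p1 → p3
  read 'x': p3 → p3
  read 'y': p3 → p1
  read 'x': p1 → p3
  read 'x': p3 → p3
  read 'y': p3 → p1
  end p1, rejected
w2:
  start at p3
  read 'y': p3 → p1
  read 'y': p1 → p2
  read 'y': p2 → p3
  read 'y': p3 → p1
  read 'x': p1 → p3
  read 'x': p3 → p3
  end p3, accepted
w3:
  start at p3
  read 'y': p3 → p1
  read 'y': p1 → p2
  read 'x': p2 → p3
  read 'y': p3 → p1
  read 'y': p1 → p2
  read 'x': p2 → p3
  end p3, accepted

w2, w3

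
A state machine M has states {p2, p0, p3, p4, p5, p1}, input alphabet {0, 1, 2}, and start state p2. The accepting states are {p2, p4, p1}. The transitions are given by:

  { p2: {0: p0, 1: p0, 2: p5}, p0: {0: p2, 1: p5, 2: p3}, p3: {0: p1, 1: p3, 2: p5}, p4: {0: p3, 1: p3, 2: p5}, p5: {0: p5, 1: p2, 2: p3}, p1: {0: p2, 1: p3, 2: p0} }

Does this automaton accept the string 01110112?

No

start at p2
read '0': p2 → p0
read '1': p0 → p5
read '1': p5 → p2
read '1': p2 → p0
read '0': p0 → p2
read '1': p2 → p0
read '1': p0 → p5
read '2': p5 → p3
End state p3 is not accepting.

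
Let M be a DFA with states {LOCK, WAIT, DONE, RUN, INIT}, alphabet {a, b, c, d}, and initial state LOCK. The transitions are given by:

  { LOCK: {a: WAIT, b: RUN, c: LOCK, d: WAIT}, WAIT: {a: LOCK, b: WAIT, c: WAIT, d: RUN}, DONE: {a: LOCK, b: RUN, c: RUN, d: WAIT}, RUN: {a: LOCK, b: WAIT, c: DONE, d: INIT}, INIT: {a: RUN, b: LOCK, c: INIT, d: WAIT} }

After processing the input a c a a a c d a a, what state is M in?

WAIT

start at LOCK
read 'a': LOCK → WAIT
read 'c': WAIT → WAIT
read 'a': WAIT → LOCK
read 'a': LOCK → WAIT
read 'a': WAIT → LOCK
read 'c': LOCK → LOCK
read 'd': LOCK → WAIT
read 'a': WAIT → LOCK
read 'a': LOCK → WAIT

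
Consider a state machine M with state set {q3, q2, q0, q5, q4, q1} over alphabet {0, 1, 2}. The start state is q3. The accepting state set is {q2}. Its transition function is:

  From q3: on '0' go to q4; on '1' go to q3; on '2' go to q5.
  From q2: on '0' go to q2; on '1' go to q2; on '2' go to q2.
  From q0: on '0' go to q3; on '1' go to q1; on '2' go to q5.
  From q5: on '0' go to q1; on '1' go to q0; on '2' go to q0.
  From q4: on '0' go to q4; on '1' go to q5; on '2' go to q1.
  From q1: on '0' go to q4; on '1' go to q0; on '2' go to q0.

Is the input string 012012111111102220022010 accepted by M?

Trace: q3 -0-> q4 -1-> q5 -2-> q0 -0-> q3 -1-> q3 -2-> q5 -1-> q0 -1-> q1 -1-> q0 -1-> q1 -1-> q0 -1-> q1 -1-> q0 -0-> q3 -2-> q5 -2-> q0 -2-> q5 -0-> q1 -0-> q4 -2-> q1 -2-> q0 -0-> q3 -1-> q3 -0-> q4
End state q4 is not accepting.

No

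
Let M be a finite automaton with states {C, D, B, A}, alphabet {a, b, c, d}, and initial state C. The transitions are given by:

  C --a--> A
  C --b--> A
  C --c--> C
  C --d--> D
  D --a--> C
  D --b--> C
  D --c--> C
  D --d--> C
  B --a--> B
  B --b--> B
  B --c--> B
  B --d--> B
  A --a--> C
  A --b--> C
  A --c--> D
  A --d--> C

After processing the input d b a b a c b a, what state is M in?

Trace: C -d-> D -b-> C -a-> A -b-> C -a-> A -c-> D -b-> C -a-> A

A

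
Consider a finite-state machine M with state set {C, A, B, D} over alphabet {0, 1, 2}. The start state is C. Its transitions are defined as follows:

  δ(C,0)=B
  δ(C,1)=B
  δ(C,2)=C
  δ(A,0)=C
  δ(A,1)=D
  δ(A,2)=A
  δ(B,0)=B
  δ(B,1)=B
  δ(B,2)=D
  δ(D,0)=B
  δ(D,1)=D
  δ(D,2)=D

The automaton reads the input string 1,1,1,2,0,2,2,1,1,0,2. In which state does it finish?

start at C
read '1': C → B
read '1': B → B
read '1': B → B
read '2': B → D
read '0': D → B
read '2': B → D
read '2': D → D
read '1': D → D
read '1': D → D
read '0': D → B
read '2': B → D

D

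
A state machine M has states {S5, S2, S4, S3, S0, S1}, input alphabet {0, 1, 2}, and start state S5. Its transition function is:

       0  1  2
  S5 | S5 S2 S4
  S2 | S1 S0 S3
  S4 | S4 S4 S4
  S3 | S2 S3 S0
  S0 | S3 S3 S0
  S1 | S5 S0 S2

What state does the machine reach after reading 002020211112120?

S5 → S5 → S5 → S4 → S4 → S4 → S4 → S4 → S4 → S4 → S4 → S4 → S4 → S4 → S4 → S4

S4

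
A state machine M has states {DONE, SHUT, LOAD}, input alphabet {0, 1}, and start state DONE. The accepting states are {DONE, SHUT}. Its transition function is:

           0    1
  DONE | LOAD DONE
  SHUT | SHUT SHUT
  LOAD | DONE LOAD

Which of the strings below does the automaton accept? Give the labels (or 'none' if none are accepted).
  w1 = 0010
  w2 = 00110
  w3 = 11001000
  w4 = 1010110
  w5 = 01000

w5

w1:
  start at DONE
  read '0': DONE → LOAD
  read '0': LOAD → DONE
  read '1': DONE → DONE
  read '0': DONE → LOAD
  end LOAD, rejected
w2:
  start at DONE
  read '0': DONE → LOAD
  read '0': LOAD → DONE
  read '1': DONE → DONE
  read '1': DONE → DONE
  read '0': DONE → LOAD
  end LOAD, rejected
w3:
  start at DONE
  read '1': DONE → DONE
  read '1': DONE → DONE
  read '0': DONE → LOAD
  read '0': LOAD → DONE
  read '1': DONE → DONE
  read '0': DONE → LOAD
  read '0': LOAD → DONE
  read '0': DONE → LOAD
  end LOAD, rejected
w4:
  start at DONE
  read '1': DONE → DONE
  read '0': DONE → LOAD
  read '1': LOAD → LOAD
  read '0': LOAD → DONE
  read '1': DONE → DONE
  read '1': DONE → DONE
  read '0': DONE → LOAD
  end LOAD, rejected
w5:
  start at DONE
  read '0': DONE → LOAD
  read '1': LOAD → LOAD
  read '0': LOAD → DONE
  read '0': DONE → LOAD
  read '0': LOAD → DONE
  end DONE, accepted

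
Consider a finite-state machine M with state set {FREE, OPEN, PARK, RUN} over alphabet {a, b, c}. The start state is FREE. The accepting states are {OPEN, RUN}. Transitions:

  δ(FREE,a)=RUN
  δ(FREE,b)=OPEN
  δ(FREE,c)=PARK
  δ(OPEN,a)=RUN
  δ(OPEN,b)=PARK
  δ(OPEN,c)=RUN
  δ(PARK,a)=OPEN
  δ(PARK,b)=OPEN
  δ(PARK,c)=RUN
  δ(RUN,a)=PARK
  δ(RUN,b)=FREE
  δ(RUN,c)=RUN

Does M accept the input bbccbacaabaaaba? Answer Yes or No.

FREE → OPEN → PARK → RUN → RUN → FREE → RUN → RUN → PARK → OPEN → PARK → OPEN → RUN → PARK → OPEN → RUN
End state RUN is accepting.

Yes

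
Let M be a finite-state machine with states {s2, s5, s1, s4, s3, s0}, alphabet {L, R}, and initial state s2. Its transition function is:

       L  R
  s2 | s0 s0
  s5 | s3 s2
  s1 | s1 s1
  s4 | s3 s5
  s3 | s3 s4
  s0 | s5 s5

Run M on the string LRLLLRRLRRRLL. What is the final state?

start at s2
read 'L': s2 → s0
read 'R': s0 → s5
read 'L': s5 → s3
read 'L': s3 → s3
read 'L': s3 → s3
read 'R': s3 → s4
read 'R': s4 → s5
read 'L': s5 → s3
read 'R': s3 → s4
read 'R': s4 → s5
read 'R': s5 → s2
read 'L': s2 → s0
read 'L': s0 → s5

s5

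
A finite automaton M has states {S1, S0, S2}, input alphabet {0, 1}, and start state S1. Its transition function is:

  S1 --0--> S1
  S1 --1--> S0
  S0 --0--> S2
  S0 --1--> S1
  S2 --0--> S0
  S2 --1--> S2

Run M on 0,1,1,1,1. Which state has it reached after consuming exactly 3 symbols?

S1

start at S1
read '0': S1 → S1
read '1': S1 → S0
read '1': S0 → S1
After 3 symbols: S1.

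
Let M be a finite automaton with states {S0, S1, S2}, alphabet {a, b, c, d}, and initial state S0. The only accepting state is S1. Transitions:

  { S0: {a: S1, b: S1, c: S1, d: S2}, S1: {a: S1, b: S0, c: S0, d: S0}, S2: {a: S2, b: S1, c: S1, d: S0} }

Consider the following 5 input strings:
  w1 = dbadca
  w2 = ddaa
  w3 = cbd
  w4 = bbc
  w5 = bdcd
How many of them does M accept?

w1:
  start at S0
  read 'd': S0 → S2
  read 'b': S2 → S1
  read 'a': S1 → S1
  read 'd': S1 → S0
  read 'c': S0 → S1
  read 'a': S1 → S1
  end S1, accepted
w2:
  start at S0
  read 'd': S0 → S2
  read 'd': S2 → S0
  read 'a': S0 → S1
  read 'a': S1 → S1
  end S1, accepted
w3:
  start at S0
  read 'c': S0 → S1
  read 'b': S1 → S0
  read 'd': S0 → S2
  end S2, rejected
w4:
  start at S0
  read 'b': S0 → S1
  read 'b': S1 → S0
  read 'c': S0 → S1
  end S1, accepted
w5:
  start at S0
  read 'b': S0 → S1
  read 'd': S1 → S0
  read 'c': S0 → S1
  read 'd': S1 → S0
  end S0, rejected

3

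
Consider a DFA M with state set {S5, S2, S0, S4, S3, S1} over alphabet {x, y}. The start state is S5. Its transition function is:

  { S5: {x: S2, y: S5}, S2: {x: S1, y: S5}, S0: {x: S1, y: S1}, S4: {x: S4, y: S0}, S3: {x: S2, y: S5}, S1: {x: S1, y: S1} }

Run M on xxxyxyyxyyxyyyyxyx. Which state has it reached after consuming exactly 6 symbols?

S5 → S2 → S1 → S1 → S1 → S1 → S1
After 6 symbols: S1.

S1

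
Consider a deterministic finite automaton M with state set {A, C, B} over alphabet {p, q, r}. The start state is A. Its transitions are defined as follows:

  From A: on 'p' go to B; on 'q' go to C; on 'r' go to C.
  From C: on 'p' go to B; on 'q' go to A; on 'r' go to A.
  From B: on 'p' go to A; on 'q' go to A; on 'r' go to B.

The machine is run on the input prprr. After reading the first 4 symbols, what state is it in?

Trace: A -p-> B -r-> B -p-> A -r-> C
After 4 symbols: C.

C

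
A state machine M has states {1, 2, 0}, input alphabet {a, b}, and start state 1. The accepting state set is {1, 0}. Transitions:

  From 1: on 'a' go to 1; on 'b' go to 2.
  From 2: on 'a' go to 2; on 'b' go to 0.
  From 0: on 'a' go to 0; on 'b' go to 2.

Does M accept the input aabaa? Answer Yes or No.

No

start at 1
read 'a': 1 → 1
read 'a': 1 → 1
read 'b': 1 → 2
read 'a': 2 → 2
read 'a': 2 → 2
End state 2 is not accepting.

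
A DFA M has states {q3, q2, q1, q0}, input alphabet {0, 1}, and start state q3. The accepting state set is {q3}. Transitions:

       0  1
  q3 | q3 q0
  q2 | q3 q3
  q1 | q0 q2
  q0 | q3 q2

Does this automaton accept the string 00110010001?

No

Trace: q3 -0-> q3 -0-> q3 -1-> q0 -1-> q2 -0-> q3 -0-> q3 -1-> q0 -0-> q3 -0-> q3 -0-> q3 -1-> q0
End state q0 is not accepting.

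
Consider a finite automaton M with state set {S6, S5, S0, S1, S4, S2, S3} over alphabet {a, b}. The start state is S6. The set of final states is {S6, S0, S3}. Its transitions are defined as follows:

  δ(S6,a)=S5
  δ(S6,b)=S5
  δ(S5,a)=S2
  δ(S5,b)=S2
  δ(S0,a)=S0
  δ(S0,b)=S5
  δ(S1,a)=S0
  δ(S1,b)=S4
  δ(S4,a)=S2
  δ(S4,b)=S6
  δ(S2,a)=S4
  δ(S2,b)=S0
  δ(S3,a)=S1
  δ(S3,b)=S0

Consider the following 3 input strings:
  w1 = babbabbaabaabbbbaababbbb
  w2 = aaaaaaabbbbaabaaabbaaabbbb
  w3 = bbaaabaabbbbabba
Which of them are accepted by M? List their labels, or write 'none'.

w1: Trace: S6 -b-> S5 -a-> S2 -b-> S0 -b-> S5 -a-> S2 -b-> S0 -b-> S5 -a-> S2 -a-> S4 -b-> S6 -a-> S5 -a-> S2 -b-> S0 -b-> S5 -b-> S2 -b-> S0 -a-> S0 -a-> S0 -b-> S5 -a-> S2 -b-> S0 -b-> S5 -b-> S2 -b-> S0  → end S0, accepted
w2: Trace: S6 -a-> S5 -a-> S2 -a-> S4 -a-> S2 -a-> S4 -a-> S2 -a-> S4 -b-> S6 -b-> S5 -b-> S2 -b-> S0 -a-> S0 -a-> S0 -b-> S5 -a-> S2 -a-> S4 -a-> S2 -b-> S0 -b-> S5 -a-> S2 -a-> S4 -a-> S2 -b-> S0 -b-> S5 -b-> S2 -b-> S0  → end S0, accepted
w3: Trace: S6 -b-> S5 -b-> S2 -a-> S4 -a-> S2 -a-> S4 -b-> S6 -a-> S5 -a-> S2 -b-> S0 -b-> S5 -b-> S2 -b-> S0 -a-> S0 -b-> S5 -b-> S2 -a-> S4  → end S4, rejected

w1, w2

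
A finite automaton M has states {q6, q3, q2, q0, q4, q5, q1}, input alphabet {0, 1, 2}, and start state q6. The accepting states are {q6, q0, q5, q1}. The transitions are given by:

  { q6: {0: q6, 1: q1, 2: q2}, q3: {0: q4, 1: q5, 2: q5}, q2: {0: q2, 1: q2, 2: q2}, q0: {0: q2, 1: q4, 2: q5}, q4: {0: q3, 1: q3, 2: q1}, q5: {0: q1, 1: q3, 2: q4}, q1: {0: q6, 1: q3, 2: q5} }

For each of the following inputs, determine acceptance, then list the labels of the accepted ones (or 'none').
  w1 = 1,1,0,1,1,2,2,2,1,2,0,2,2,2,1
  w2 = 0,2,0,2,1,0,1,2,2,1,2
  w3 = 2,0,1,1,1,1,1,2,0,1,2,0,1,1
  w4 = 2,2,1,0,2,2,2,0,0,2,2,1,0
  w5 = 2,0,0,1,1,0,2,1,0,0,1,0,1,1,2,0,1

none

w1:
  start at q6
  read '1': q6 → q1
  read '1': q1 → q3
  read '0': q3 → q4
  read '1': q4 → q3
  read '1': q3 → q5
  read '2': q5 → q4
  read '2': q4 → q1
  read '2': q1 → q5
  read '1': q5 → q3
  read '2': q3 → q5
  read '0': q5 → q1
  read '2': q1 → q5
  read '2': q5 → q4
  read '2': q4 → q1
  read '1': q1 → q3
  end q3, rejected
w2:
  start at q6
  read '0': q6 → q6
  read '2': q6 → q2
  read '0': q2 → q2
  read '2': q2 → q2
  read '1': q2 → q2
  read '0': q2 → q2
  read '1': q2 → q2
  read '2': q2 → q2
  read '2': q2 → q2
  read '1': q2 → q2
  read '2': q2 → q2
  end q2, rejected
w3:
  start at q6
  read '2': q6 → q2
  read '0': q2 → q2
  read '1': q2 → q2
  read '1': q2 → q2
  read '1': q2 → q2
  read '1': q2 → q2
  read '1': q2 → q2
  read '2': q2 → q2
  read '0': q2 → q2
  read '1': q2 → q2
  read '2': q2 → q2
  read '0': q2 → q2
  read '1': q2 → q2
  read '1': q2 → q2
  end q2, rejected
w4:
  start at q6
  read '2': q6 → q2
  read '2': q2 → q2
  read '1': q2 → q2
  read '0': q2 → q2
  read '2': q2 → q2
  read '2': q2 → q2
  read '2': q2 → q2
  read '0': q2 → q2
  read '0': q2 → q2
  read '2': q2 → q2
  read '2': q2 → q2
  read '1': q2 → q2
  read '0': q2 → q2
  end q2, rejected
w5:
  start at q6
  read '2': q6 → q2
  read '0': q2 → q2
  read '0': q2 → q2
  read '1': q2 → q2
  read '1': q2 → q2
  read '0': q2 → q2
  read '2': q2 → q2
  read '1': q2 → q2
  read '0': q2 → q2
  read '0': q2 → q2
  read '1': q2 → q2
  read '0': q2 → q2
  read '1': q2 → q2
  read '1': q2 → q2
  read '2': q2 → q2
  read '0': q2 → q2
  read '1': q2 → q2
  end q2, rejected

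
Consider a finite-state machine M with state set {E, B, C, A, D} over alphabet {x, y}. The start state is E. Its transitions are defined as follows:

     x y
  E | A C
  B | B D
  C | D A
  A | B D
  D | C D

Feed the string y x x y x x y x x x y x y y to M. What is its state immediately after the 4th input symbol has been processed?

E → C → D → C → A
After 4 symbols: A.

A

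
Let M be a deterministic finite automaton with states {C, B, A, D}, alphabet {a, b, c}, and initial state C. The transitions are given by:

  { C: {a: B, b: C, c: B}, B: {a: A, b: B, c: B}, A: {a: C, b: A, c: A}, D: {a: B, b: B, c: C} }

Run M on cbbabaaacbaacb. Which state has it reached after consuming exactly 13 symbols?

B

start at C
read 'c': C → B
read 'b': B → B
read 'b': B → B
read 'a': B → A
read 'b': A → A
read 'a': A → C
read 'a': C → B
read 'a': B → A
read 'c': A → A
read 'b': A → A
read 'a': A → C
read 'a': C → B
read 'c': B → B
After 13 symbols: B.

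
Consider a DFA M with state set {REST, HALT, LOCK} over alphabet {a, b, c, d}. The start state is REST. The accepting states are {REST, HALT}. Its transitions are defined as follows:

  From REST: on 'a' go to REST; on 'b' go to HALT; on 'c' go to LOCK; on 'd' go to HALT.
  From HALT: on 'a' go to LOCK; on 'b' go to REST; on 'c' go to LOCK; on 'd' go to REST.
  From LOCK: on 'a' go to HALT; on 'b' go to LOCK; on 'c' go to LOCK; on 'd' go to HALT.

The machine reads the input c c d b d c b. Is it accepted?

start at REST
read 'c': REST → LOCK
read 'c': LOCK → LOCK
read 'd': LOCK → HALT
read 'b': HALT → REST
read 'd': REST → HALT
read 'c': HALT → LOCK
read 'b': LOCK → LOCK
End state LOCK is not accepting.

No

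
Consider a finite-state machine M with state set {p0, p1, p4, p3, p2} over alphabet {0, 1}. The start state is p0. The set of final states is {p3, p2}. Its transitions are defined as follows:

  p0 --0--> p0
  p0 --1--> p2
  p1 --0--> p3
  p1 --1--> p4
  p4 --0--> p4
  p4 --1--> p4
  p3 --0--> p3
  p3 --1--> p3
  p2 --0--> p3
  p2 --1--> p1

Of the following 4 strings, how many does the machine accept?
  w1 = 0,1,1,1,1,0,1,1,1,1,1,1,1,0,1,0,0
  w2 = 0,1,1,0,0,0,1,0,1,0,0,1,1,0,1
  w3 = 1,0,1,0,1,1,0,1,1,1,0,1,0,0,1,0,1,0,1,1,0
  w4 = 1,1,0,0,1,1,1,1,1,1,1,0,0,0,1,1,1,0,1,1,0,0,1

w1: p0 → p0 → p2 → p1 → p4 → p4 → p4 → p4 → p4 → p4 → p4 → p4 → p4 → p4 → p4 → p4 → p4 → p4  → end p4, rejected
w2: p0 → p0 → p2 → p1 → p3 → p3 → p3 → p3 → p3 → p3 → p3 → p3 → p3 → p3 → p3 → p3  → end p3, accepted
w3: p0 → p2 → p3 → p3 → p3 → p3 → p3 → p3 → p3 → p3 → p3 → p3 → p3 → p3 → p3 → p3 → p3 → p3 → p3 → p3 → p3 → p3  → end p3, accepted
w4: p0 → p2 → p1 → p3 → p3 → p3 → p3 → p3 → p3 → p3 → p3 → p3 → p3 → p3 → p3 → p3 → p3 → p3 → p3 → p3 → p3 → p3 → p3 → p3  → end p3, accepted

3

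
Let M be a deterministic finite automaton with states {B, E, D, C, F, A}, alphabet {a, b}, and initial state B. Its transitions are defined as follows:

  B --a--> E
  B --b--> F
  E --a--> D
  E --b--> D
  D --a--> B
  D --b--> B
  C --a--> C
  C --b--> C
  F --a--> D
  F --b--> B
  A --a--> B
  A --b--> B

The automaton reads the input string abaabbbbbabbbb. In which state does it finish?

F

start at B
read 'a': B → E
read 'b': E → D
read 'a': D → B
read 'a': B → E
read 'b': E → D
read 'b': D → B
read 'b': B → F
read 'b': F → B
read 'b': B → F
read 'a': F → D
read 'b': D → B
read 'b': B → F
read 'b': F → B
read 'b': B → F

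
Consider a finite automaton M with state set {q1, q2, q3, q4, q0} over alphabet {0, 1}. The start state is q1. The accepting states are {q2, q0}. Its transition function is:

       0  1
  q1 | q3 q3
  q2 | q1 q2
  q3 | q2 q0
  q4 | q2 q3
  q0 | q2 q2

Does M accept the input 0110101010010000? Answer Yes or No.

Yes

Trace: q1 -0-> q3 -1-> q0 -1-> q2 -0-> q1 -1-> q3 -0-> q2 -1-> q2 -0-> q1 -1-> q3 -0-> q2 -0-> q1 -1-> q3 -0-> q2 -0-> q1 -0-> q3 -0-> q2
End state q2 is accepting.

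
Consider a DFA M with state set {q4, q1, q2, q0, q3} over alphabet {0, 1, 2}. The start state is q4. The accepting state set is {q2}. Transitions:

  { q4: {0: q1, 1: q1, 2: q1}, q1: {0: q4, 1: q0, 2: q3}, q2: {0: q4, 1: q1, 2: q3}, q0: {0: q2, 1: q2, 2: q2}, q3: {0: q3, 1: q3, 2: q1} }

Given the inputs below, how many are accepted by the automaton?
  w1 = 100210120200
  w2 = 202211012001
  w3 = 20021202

w1: Trace: q4 -1-> q1 -0-> q4 -0-> q1 -2-> q3 -1-> q3 -0-> q3 -1-> q3 -2-> q1 -0-> q4 -2-> q1 -0-> q4 -0-> q1  → end q1, rejected
w2: Trace: q4 -2-> q1 -0-> q4 -2-> q1 -2-> q3 -1-> q3 -1-> q3 -0-> q3 -1-> q3 -2-> q1 -0-> q4 -0-> q1 -1-> q0  → end q0, rejected
w3: Trace: q4 -2-> q1 -0-> q4 -0-> q1 -2-> q3 -1-> q3 -2-> q1 -0-> q4 -2-> q1  → end q1, rejected

0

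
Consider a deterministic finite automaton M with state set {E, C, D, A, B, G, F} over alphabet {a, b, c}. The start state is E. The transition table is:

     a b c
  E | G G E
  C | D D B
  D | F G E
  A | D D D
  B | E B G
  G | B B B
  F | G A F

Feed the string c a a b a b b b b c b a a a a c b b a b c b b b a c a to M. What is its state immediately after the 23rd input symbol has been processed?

B

E → E → G → B → B → E → G → B → B → B → G → B → E → G → B → E → E → G → B → E → G → B → B → B
After 23 symbols: B.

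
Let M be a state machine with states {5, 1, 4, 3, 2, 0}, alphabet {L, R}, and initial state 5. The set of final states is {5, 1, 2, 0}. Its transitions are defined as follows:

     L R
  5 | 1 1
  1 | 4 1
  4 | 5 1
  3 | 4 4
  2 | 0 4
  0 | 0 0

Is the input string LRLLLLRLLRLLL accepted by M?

start at 5
read 'L': 5 → 1
read 'R': 1 → 1
read 'L': 1 → 4
read 'L': 4 → 5
read 'L': 5 → 1
read 'L': 1 → 4
read 'R': 4 → 1
read 'L': 1 → 4
read 'L': 4 → 5
read 'R': 5 → 1
read 'L': 1 → 4
read 'L': 4 → 5
read 'L': 5 → 1
End state 1 is accepting.

Yes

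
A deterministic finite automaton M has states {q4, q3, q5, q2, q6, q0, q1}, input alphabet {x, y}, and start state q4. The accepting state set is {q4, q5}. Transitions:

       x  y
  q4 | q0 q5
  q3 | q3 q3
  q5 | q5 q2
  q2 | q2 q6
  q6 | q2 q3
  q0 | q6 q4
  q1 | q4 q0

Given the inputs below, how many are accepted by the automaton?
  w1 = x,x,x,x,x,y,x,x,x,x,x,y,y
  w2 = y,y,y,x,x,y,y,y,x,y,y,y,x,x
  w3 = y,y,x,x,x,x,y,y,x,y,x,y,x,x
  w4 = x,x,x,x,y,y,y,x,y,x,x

0

w1:
  start at q4
  read 'x': q4 → q0
  read 'x': q0 → q6
  read 'x': q6 → q2
  read 'x': q2 → q2
  read 'x': q2 → q2
  read 'y': q2 → q6
  read 'x': q6 → q2
  read 'x': q2 → q2
  read 'x': q2 → q2
  read 'x': q2 → q2
  read 'x': q2 → q2
  read 'y': q2 → q6
  read 'y': q6 → q3
  end q3, rejected
w2:
  start at q4
  read 'y': q4 → q5
  read 'y': q5 → q2
  read 'y': q2 → q6
  read 'x': q6 → q2
  read 'x': q2 → q2
  read 'y': q2 → q6
  read 'y': q6 → q3
  read 'y': q3 → q3
  read 'x': q3 → q3
  read 'y': q3 → q3
  read 'y': q3 → q3
  read 'y': q3 → q3
  read 'x': q3 → q3
  read 'x': q3 → q3
  end q3, rejected
w3:
  start at q4
  read 'y': q4 → q5
  read 'y': q5 → q2
  read 'x': q2 → q2
  read 'x': q2 → q2
  read 'x': q2 → q2
  read 'x': q2 → q2
  read 'y': q2 → q6
  read 'y': q6 → q3
  read 'x': q3 → q3
  read 'y': q3 → q3
  read 'x': q3 → q3
  read 'y': q3 → q3
  read 'x': q3 → q3
  read 'x': q3 → q3
  end q3, rejected
w4:
  start at q4
  read 'x': q4 → q0
  read 'x': q0 → q6
  read 'x': q6 → q2
  read 'x': q2 → q2
  read 'y': q2 → q6
  read 'y': q6 → q3
  read 'y': q3 → q3
  read 'x': q3 → q3
  read 'y': q3 → q3
  read 'x': q3 → q3
  read 'x': q3 → q3
  end q3, rejected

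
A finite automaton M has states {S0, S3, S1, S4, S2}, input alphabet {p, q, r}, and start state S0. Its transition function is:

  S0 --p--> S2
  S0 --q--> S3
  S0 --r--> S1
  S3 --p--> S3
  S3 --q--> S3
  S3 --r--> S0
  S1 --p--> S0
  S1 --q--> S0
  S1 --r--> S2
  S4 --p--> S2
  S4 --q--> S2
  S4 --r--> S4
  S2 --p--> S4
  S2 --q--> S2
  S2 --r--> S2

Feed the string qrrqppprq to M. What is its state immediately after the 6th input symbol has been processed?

Trace: S0 -q-> S3 -r-> S0 -r-> S1 -q-> S0 -p-> S2 -p-> S4
After 6 symbols: S4.

S4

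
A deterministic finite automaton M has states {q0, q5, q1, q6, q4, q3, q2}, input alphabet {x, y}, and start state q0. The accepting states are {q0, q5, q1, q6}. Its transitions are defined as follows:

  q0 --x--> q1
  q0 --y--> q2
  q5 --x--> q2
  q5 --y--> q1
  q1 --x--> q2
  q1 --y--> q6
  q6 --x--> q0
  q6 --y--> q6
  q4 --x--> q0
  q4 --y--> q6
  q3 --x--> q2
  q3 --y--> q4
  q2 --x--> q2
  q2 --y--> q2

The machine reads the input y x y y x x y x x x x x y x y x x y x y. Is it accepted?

No

Trace: q0 -y-> q2 -x-> q2 -y-> q2 -y-> q2 -x-> q2 -x-> q2 -y-> q2 -x-> q2 -x-> q2 -x-> q2 -x-> q2 -x-> q2 -y-> q2 -x-> q2 -y-> q2 -x-> q2 -x-> q2 -y-> q2 -x-> q2 -y-> q2
End state q2 is not accepting.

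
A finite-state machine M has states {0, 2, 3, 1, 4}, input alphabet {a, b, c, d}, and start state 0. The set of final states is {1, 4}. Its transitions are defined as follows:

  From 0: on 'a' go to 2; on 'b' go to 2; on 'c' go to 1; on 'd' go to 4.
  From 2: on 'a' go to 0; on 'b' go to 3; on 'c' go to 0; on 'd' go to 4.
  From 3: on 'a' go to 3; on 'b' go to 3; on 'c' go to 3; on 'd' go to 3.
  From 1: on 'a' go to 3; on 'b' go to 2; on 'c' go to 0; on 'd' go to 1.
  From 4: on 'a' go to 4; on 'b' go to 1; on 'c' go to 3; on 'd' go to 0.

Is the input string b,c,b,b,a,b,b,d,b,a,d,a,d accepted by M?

0 → 2 → 0 → 2 → 3 → 3 → 3 → 3 → 3 → 3 → 3 → 3 → 3 → 3
End state 3 is not accepting.

No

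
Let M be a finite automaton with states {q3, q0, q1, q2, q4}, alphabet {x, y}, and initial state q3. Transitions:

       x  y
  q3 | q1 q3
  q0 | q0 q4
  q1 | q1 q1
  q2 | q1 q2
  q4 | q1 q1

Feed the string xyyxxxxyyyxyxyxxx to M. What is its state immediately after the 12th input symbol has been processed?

Trace: q3 -x-> q1 -y-> q1 -y-> q1 -x-> q1 -x-> q1 -x-> q1 -x-> q1 -y-> q1 -y-> q1 -y-> q1 -x-> q1 -y-> q1
After 12 symbols: q1.

q1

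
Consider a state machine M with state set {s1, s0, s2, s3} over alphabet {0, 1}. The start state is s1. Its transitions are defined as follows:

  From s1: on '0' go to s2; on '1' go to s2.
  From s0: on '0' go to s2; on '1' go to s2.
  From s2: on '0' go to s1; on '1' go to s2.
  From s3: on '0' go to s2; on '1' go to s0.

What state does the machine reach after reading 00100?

start at s1
read '0': s1 → s2
read '0': s2 → s1
read '1': s1 → s2
read '0': s2 → s1
read '0': s1 → s2

s2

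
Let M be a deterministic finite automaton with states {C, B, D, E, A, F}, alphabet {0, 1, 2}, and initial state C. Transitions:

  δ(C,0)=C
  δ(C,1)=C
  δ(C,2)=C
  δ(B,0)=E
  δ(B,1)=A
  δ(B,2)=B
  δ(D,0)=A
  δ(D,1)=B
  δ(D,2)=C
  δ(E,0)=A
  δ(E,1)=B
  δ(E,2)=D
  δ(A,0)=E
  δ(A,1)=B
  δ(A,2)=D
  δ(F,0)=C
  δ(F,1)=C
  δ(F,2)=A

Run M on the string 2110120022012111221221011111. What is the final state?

C

Trace: C -2-> C -1-> C -1-> C -0-> C -1-> C -2-> C -0-> C -0-> C -2-> C -2-> C -0-> C -1-> C -2-> C -1-> C -1-> C -1-> C -2-> C -2-> C -1-> C -2-> C -2-> C -1-> C -0-> C -1-> C -1-> C -1-> C -1-> C -1-> C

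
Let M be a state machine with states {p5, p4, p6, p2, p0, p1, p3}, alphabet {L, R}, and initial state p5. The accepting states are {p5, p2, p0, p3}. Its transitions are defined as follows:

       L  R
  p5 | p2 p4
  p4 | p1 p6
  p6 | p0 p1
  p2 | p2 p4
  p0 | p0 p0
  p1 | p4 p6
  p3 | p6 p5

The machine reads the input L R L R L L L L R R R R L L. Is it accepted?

Yes

Trace: p5 -L-> p2 -R-> p4 -L-> p1 -R-> p6 -L-> p0 -L-> p0 -L-> p0 -L-> p0 -R-> p0 -R-> p0 -R-> p0 -R-> p0 -L-> p0 -L-> p0
End state p0 is accepting.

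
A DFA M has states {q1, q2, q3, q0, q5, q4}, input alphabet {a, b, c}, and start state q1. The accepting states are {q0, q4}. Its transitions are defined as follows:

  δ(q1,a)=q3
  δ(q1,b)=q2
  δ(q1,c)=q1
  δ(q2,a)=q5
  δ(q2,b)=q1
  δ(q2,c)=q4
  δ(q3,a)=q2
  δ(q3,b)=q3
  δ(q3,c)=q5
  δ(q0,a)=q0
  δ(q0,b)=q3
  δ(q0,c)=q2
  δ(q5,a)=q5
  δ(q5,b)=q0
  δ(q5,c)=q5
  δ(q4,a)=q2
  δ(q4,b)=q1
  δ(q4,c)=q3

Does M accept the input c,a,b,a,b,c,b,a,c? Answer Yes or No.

q1 → q1 → q3 → q3 → q2 → q1 → q1 → q2 → q5 → q5
End state q5 is not accepting.

No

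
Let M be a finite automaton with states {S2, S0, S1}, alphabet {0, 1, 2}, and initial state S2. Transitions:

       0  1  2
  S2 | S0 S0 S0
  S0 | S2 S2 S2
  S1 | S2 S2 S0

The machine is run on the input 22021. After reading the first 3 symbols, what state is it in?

S2 → S0 → S2 → S0
After 3 symbols: S0.

S0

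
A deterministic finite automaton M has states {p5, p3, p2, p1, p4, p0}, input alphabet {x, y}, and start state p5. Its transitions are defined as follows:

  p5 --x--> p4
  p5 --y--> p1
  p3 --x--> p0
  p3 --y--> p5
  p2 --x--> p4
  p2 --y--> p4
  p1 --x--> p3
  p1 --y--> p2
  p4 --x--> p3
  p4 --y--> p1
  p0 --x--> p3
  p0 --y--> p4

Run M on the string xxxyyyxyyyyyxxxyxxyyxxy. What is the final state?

p4

p5 → p4 → p3 → p0 → p4 → p1 → p2 → p4 → p1 → p2 → p4 → p1 → p2 → p4 → p3 → p0 → p4 → p3 → p0 → p4 → p1 → p3 → p0 → p4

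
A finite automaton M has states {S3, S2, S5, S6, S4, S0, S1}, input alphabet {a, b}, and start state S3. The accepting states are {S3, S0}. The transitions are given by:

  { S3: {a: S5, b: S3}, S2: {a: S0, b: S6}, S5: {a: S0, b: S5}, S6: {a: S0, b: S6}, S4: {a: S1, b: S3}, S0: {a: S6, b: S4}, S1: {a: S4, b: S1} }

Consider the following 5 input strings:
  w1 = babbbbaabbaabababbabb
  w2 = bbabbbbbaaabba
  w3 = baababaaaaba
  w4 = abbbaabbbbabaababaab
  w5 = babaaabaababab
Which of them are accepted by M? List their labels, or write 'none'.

w1

w1: Trace: S3 -b-> S3 -a-> S5 -b-> S5 -b-> S5 -b-> S5 -b-> S5 -a-> S0 -a-> S6 -b-> S6 -b-> S6 -a-> S0 -a-> S6 -b-> S6 -a-> S0 -b-> S4 -a-> S1 -b-> S1 -b-> S1 -a-> S4 -b-> S3 -b-> S3  → end S3, accepted
w2: Trace: S3 -b-> S3 -b-> S3 -a-> S5 -b-> S5 -b-> S5 -b-> S5 -b-> S5 -b-> S5 -a-> S0 -a-> S6 -a-> S0 -b-> S4 -b-> S3 -a-> S5  → end S5, rejected
w3: Trace: S3 -b-> S3 -a-> S5 -a-> S0 -b-> S4 -a-> S1 -b-> S1 -a-> S4 -a-> S1 -a-> S4 -a-> S1 -b-> S1 -a-> S4  → end S4, rejected
w4: Trace: S3 -a-> S5 -b-> S5 -b-> S5 -b-> S5 -a-> S0 -a-> S6 -b-> S6 -b-> S6 -b-> S6 -b-> S6 -a-> S0 -b-> S4 -a-> S1 -a-> S4 -b-> S3 -a-> S5 -b-> S5 -a-> S0 -a-> S6 -b-> S6  → end S6, rejected
w5: Trace: S3 -b-> S3 -a-> S5 -b-> S5 -a-> S0 -a-> S6 -a-> S0 -b-> S4 -a-> S1 -a-> S4 -b-> S3 -a-> S5 -b-> S5 -a-> S0 -b-> S4  → end S4, rejected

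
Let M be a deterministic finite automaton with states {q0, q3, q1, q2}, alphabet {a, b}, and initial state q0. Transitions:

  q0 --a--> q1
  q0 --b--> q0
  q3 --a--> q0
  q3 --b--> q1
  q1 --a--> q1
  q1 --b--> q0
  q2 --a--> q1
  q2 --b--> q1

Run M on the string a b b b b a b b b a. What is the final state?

q1

q0 → q1 → q0 → q0 → q0 → q0 → q1 → q0 → q0 → q0 → q1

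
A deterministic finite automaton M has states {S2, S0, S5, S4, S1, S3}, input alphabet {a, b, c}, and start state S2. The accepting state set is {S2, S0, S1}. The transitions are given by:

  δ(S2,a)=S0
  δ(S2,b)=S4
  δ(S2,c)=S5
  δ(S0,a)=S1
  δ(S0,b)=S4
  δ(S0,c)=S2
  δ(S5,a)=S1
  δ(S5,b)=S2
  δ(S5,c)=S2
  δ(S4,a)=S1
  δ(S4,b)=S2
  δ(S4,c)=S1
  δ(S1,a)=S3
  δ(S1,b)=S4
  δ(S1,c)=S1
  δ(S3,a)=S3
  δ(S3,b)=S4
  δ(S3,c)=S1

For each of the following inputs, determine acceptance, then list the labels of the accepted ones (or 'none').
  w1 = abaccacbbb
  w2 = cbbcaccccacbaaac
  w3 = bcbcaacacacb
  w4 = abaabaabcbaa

w2

w1: Trace: S2 -a-> S0 -b-> S4 -a-> S1 -c-> S1 -c-> S1 -a-> S3 -c-> S1 -b-> S4 -b-> S2 -b-> S4  → end S4, rejected
w2: Trace: S2 -c-> S5 -b-> S2 -b-> S4 -c-> S1 -a-> S3 -c-> S1 -c-> S1 -c-> S1 -c-> S1 -a-> S3 -c-> S1 -b-> S4 -a-> S1 -a-> S3 -a-> S3 -c-> S1  → end S1, accepted
w3: Trace: S2 -b-> S4 -c-> S1 -b-> S4 -c-> S1 -a-> S3 -a-> S3 -c-> S1 -a-> S3 -c-> S1 -a-> S3 -c-> S1 -b-> S4  → end S4, rejected
w4: Trace: S2 -a-> S0 -b-> S4 -a-> S1 -a-> S3 -b-> S4 -a-> S1 -a-> S3 -b-> S4 -c-> S1 -b-> S4 -a-> S1 -a-> S3  → end S3, rejected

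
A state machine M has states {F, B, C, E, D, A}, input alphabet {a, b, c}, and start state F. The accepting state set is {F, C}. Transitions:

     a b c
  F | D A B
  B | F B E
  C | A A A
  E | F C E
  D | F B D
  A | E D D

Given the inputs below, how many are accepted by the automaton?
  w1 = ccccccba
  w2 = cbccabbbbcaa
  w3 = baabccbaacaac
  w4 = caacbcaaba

1

w1:
  start at F
  read 'c': F → B
  read 'c': B → E
  read 'c': E → E
  read 'c': E → E
  read 'c': E → E
  read 'c': E → E
  read 'b': E → C
  read 'a': C → A
  end A, rejected
w2:
  start at F
  read 'c': F → B
  read 'b': B → B
  read 'c': B → E
  read 'c': E → E
  read 'a': E → F
  read 'b': F → A
  read 'b': A → D
  read 'b': D → B
  read 'b': B → B
  read 'c': B → E
  read 'a': E → F
  read 'a': F → D
  end D, rejected
w3:
  start at F
  read 'b': F → A
  read 'a': A → E
  read 'a': E → F
  read 'b': F → A
  read 'c': A → D
  read 'c': D → D
  read 'b': D → B
  read 'a': B → F
  read 'a': F → D
  read 'c': D → D
  read 'a': D → F
  read 'a': F → D
  read 'c': D → D
  end D, rejected
w4:
  start at F
  read 'c': F → B
  read 'a': B → F
  read 'a': F → D
  read 'c': D → D
  read 'b': D → B
  read 'c': B → E
  read 'a': E → F
  read 'a': F → D
  read 'b': D → B
  read 'a': B → F
  end F, accepted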